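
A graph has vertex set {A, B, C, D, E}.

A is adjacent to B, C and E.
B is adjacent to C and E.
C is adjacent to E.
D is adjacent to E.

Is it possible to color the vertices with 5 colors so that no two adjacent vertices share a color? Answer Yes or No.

Yes

The chromatic number is 4. A, B, C, E form a clique, so at least 4 colors are needed.
4 colors suffice: A=2, B=4, C=3, D=2, E=1.
Since 5 ≥ 4, a proper 5-coloring certainly exists.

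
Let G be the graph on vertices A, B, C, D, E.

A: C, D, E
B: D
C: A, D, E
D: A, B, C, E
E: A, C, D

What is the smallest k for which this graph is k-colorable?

4

A, C, D, E form a clique, so at least 4 colors are needed.
4 colors suffice: color 1 → {D}; color 2 → {A, B}; color 3 → {E}; color 4 → {C}. No two adjacent vertices share a color.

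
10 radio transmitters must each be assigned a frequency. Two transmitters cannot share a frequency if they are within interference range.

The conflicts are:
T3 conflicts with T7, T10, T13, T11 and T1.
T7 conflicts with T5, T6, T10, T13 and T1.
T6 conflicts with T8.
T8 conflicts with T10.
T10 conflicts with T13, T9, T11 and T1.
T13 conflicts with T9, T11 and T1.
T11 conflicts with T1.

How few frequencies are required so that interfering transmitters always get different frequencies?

5

T3, T10, T13, T11, T1 all conflict with each other, so at least 5 frequencies are needed.
5 frequencies suffice: frequency 1 → {T5, T6, T10}; frequency 2 → {T7, T8, T9, T11}; frequency 3 → {T13}; frequency 4 → {T3}; frequency 5 → {T1}. No two conflicting transmitters share a frequency.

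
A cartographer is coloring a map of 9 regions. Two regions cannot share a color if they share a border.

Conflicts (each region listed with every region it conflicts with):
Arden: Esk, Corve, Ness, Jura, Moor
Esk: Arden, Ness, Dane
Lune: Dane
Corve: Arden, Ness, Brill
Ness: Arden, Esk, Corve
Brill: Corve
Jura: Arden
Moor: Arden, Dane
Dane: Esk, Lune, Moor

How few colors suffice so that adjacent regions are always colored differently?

3

Arden, Esk, Ness are mutually in conflict, so at least 3 colors are needed.
One proper 3-coloring: Arden=1, Esk=3, Lune=2, Corve=3, Ness=2, Brill=1, Jura=2, Moor=2, Dane=1. Each listed conflict is separated.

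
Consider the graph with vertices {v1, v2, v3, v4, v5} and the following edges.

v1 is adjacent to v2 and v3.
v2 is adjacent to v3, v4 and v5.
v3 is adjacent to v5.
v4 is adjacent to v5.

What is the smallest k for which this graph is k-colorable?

3

v1, v2, v3 form a triangle, so at least 3 colors are needed.
3 colors suffice: v1=3, v2=1, v3=2, v4=2, v5=3. No two adjacent vertices share a color.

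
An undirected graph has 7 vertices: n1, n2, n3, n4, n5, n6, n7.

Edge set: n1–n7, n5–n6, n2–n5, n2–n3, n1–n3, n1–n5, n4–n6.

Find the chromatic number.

2

n2 and n5 are adjacent, so at least 2 colors are needed.
2 colors suffice: color 1 → {n3, n4, n5, n7}; color 2 → {n1, n2, n6}. Each edge has distinct colors on its endpoints.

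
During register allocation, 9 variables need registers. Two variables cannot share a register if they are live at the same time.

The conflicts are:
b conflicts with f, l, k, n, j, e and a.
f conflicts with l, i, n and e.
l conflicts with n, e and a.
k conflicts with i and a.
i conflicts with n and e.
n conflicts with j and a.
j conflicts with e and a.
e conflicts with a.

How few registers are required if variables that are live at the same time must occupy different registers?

4

b, l, n, a all conflict with each other, so at least 4 registers are needed.
4 registers suffice: b=1, f=3, l=4, k=2, i=1, n=2, j=4, e=2, a=3. Each listed conflict is separated.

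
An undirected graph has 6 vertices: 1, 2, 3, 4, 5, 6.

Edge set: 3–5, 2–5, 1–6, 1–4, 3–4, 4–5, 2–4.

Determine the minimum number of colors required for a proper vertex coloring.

3

3, 4, 5 form a triangle, so at least 3 colors are needed.
A valid assignment using 3 colors: 1=blue, 2=green, 3=green, 4=red, 5=blue, 6=red. Each edge has distinct colors on its endpoints.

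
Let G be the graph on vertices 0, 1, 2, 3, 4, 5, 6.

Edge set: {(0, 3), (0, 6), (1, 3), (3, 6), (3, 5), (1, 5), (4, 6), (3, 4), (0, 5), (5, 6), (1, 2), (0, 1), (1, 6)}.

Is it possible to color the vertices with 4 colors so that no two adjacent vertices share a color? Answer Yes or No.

0, 1, 3, 5, 6 are mutually adjacent (a clique of size 5), so at least 5 colors are needed.
So 4 colors are not enough.

No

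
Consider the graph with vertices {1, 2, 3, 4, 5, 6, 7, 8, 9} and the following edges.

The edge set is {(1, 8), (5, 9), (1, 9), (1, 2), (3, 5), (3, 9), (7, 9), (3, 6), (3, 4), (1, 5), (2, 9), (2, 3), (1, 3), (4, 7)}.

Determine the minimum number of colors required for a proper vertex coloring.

1, 3, 5, 9 are pairwise adjacent (a clique of size 4), so at least 4 colors are needed.
One proper 4-coloring: 1=blue, 2=yellow, 3=red, 4=blue, 5=yellow, 6=blue, 7=red, 8=red, 9=green. Each edge has distinct colors on its endpoints.

4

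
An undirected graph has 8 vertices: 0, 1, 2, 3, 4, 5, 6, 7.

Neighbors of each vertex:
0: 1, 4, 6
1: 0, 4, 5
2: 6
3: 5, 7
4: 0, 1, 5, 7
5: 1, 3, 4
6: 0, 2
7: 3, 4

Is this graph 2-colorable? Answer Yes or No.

0, 1, 4 are pairwise adjacent, so at least 3 colors are needed.
So 2 colors are not enough.

No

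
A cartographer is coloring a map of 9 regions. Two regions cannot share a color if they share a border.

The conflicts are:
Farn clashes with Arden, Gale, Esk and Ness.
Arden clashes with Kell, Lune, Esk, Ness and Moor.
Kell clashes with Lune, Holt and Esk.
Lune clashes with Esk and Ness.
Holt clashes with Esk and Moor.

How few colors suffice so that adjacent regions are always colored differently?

4

Arden, Kell, Lune, Esk are mutually in conflict, so at least 4 colors are needed.
4 colors suffice: color 1 → {Arden, Gale, Holt}; color 2 → {Esk, Ness, Moor}; color 3 → {Farn, Lune}; color 4 → {Kell}. Each listed conflict is separated.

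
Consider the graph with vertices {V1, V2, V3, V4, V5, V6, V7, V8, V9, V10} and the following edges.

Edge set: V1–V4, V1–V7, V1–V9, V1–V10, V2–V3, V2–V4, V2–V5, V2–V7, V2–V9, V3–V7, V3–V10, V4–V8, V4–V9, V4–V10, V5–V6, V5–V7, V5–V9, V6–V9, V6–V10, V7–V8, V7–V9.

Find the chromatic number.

V2, V5, V7, V9 are pairwise adjacent (a clique of size 4), so at least 4 colors are needed.
4 colors suffice: color R → {V8, V9, V10}; color B → {V4, V6, V7}; color G → {V1, V2}; color Y → {V3, V5}. No two adjacent vertices share a color.

4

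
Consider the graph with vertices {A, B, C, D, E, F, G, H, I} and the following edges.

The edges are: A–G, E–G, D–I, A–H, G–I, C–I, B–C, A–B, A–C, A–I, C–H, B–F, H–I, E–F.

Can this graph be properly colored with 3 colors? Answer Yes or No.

No

A, C, H, I are pairwise adjacent (a clique of size 4), so at least 4 colors are needed.
So 3 colors are not enough.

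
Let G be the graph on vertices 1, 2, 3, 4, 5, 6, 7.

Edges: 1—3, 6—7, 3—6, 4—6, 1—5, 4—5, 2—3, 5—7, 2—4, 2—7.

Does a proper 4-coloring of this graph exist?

Yes

The chromatic number is 3. The cycle 5-4-2-3-1-5 has odd length 5, so it cannot be 2-colored; at least 3 colors are needed.
3 colors suffice: color a → {2, 5, 6}; color b → {3, 4, 7}; color c → {1}.
Since 4 ≥ 3, a proper 4-coloring certainly exists.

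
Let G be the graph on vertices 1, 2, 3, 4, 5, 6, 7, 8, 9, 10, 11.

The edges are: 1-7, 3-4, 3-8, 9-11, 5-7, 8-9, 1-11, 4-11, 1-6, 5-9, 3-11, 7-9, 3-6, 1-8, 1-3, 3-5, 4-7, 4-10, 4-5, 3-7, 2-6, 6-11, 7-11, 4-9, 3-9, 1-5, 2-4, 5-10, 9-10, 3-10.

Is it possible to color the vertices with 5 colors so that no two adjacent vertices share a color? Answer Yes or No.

The chromatic number is 5. 3, 4, 5, 9, 10 are pairwise adjacent (a clique of size 5), so at least 5 colors are needed.
One proper 5-coloring: 1=blue, 2=red, 3=red, 4=green, 5=yellow, 6=green, 7=purple, 8=green, 9=blue, 10=purple, 11=yellow.
That is already a proper 5-coloring.

Yes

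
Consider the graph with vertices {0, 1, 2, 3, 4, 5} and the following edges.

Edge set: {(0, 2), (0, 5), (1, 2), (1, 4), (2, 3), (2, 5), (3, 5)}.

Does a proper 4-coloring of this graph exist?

The chromatic number is 3. 0, 2, 5 form a triangle, so at least 3 colors are needed.
3 colors suffice: color red → {2, 4}; color blue → {1, 5}; color green → {0, 3}.
Since 4 ≥ 3, a proper 4-coloring certainly exists.

Yes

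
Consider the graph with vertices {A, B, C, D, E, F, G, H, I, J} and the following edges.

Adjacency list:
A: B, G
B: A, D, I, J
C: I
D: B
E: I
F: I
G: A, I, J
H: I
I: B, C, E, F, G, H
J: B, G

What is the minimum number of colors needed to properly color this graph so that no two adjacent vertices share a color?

G and I are adjacent, so at least 2 colors are needed.
2 colors suffice: color 1 → {A, D, I, J}; color 2 → {B, C, E, F, G, H}. Each edge has distinct colors on its endpoints.

2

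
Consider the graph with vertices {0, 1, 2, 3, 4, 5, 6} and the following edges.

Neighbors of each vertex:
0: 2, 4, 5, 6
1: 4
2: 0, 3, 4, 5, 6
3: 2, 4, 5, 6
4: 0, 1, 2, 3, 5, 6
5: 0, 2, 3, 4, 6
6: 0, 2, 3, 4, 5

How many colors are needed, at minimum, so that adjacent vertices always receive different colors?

2, 3, 4, 5, 6 are mutually adjacent (a clique of size 5), so at least 5 colors are needed.
A valid assignment using 5 colors: 0=e, 1=b, 2=c, 3=e, 4=a, 5=b, 6=d. Each edge has distinct colors on its endpoints.

5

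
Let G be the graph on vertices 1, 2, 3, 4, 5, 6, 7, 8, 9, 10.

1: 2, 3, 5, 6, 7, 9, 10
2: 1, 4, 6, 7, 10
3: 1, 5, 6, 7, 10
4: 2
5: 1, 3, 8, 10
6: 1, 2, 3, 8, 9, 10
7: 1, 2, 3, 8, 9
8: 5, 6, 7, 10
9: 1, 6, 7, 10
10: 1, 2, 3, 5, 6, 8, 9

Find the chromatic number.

1, 3, 5, 10 are pairwise adjacent (a clique of size 4), so at least 4 colors are needed.
4 colors suffice: 1=b, 2=d, 3=d, 4=a, 5=c, 6=c, 7=a, 8=b, 9=d, 10=a. Each edge has distinct colors on its endpoints.

4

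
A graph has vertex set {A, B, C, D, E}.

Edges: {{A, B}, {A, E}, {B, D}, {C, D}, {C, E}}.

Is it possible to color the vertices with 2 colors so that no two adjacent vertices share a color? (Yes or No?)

The cycle A-E-C-D-B-A has odd length 5, so it cannot be 2-colored; at least 3 colors are needed.
So 2 colors are not enough.

No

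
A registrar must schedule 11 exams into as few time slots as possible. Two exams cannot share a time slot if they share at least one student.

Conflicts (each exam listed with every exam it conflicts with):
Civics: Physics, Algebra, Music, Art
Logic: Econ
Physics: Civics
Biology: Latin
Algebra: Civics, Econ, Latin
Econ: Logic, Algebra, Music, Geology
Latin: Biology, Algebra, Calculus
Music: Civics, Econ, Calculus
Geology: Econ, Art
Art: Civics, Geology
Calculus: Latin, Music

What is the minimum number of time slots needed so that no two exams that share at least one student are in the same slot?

The cycle Econ-Music-Civics-Art-Geology-Econ has odd length 5, so it cannot be 2-colored; at least 3 time slots are needed.
3 time slots suffice: time slot 1 → {Civics, Econ, Latin}; time slot 2 → {Logic, Physics, Biology, Algebra, Music, Art}; time slot 3 → {Geology, Calculus}. No two conflicting exams share a time slot.

3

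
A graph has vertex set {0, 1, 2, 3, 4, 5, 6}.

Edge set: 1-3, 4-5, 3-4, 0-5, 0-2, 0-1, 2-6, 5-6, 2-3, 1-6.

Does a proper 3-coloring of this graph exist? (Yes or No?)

Yes

The chromatic number is 3. The cycle 4-5-6-2-3-4 has odd length 5, so it cannot be 2-colored; at least 3 colors are needed.
3 colors suffice: color a → {0, 3, 6}; color b → {1, 2, 5}; color c → {4}.
That is already a proper 3-coloring.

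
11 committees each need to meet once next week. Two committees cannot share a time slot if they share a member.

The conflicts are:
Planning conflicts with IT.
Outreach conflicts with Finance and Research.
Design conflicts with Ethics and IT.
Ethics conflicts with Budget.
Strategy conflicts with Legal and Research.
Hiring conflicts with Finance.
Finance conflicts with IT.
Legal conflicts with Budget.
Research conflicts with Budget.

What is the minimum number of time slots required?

3

The cycle Design-IT-Finance-Outreach-Research-Budget-Ethics-Design has odd length 7, so it cannot be 2-colored; at least 3 time slots are needed.
3 time slots suffice: time slot 1 → {Ethics, Hiring, Legal, IT, Research}; time slot 2 → {Planning, Design, Strategy, Finance, Budget}; time slot 3 → {Outreach}. No two conflicting committees share a time slot.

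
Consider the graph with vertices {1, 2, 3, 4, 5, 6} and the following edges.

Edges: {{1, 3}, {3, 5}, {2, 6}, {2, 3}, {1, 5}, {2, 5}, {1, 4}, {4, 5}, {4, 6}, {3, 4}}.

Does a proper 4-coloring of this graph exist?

Yes

The chromatic number is 4. 1, 3, 4, 5 are pairwise adjacent (a clique of size 4), so at least 4 colors are needed.
A valid assignment using 4 colors: 1=d, 2=b, 3=c, 4=b, 5=a, 6=a.
That is already a proper 4-coloring.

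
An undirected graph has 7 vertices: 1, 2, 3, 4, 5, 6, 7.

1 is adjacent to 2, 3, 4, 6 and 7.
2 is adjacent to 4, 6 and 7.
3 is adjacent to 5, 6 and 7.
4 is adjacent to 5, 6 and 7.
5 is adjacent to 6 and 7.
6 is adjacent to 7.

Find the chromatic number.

5

1, 2, 4, 6, 7 form a clique, so at least 5 colors are needed.
5 colors suffice: color a → {7}; color b → {6}; color c → {3, 4}; color d → {1, 5}; color e → {2}. No two adjacent vertices share a color.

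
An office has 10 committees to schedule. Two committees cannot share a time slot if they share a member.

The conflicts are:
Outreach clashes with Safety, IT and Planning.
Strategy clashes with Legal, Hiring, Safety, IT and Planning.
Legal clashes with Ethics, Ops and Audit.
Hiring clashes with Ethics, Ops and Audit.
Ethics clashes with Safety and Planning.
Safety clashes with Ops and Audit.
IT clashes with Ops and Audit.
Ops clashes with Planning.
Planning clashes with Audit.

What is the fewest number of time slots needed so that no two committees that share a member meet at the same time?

2

IT and Ops conflict, so at least 2 time slots are needed.
2 time slots suffice: time slot 1 → {Outreach, Strategy, Ethics, Ops, Audit}; time slot 2 → {Legal, Hiring, Safety, IT, Planning}. No two conflicting committees share a time slot.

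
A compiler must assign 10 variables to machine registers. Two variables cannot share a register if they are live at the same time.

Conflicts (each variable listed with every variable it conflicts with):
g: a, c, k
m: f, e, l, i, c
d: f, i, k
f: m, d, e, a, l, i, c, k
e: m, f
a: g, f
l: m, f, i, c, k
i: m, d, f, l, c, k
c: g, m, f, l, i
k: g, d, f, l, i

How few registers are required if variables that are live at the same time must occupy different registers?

m, f, l, i, c all conflict with each other, so at least 5 registers are needed.
5 registers suffice: register 1 → {g, f}; register 2 → {e, a, i}; register 3 → {c, k}; register 4 → {d, l}; register 5 → {m}. Each listed conflict is separated.

5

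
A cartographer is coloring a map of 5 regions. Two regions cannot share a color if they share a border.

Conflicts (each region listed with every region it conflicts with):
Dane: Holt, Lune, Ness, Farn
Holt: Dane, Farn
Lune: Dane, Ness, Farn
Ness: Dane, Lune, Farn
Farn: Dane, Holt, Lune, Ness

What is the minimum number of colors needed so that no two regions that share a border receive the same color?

4

Dane, Lune, Ness, Farn all conflict with each other, so at least 4 colors are needed.
A valid assignment using 4 colors: Dane=1, Holt=3, Lune=4, Ness=3, Farn=2. Each listed conflict is separated.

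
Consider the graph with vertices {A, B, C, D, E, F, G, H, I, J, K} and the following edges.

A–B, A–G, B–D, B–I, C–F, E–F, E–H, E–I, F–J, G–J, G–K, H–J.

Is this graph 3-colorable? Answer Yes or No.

The chromatic number is 3. The cycle A-G-J-H-E-I-B-A has odd length 7, so it cannot be 2-colored; at least 3 colors are needed.
3 colors suffice: A=3, B=1, C=1, D=2, E=1, F=2, G=2, H=2, I=2, J=1, K=1.
That is already a proper 3-coloring.

Yes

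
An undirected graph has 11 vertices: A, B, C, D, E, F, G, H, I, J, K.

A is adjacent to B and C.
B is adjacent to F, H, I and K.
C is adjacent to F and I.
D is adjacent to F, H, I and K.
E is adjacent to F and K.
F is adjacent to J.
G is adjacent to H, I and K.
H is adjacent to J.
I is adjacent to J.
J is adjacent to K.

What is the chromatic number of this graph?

D and K are adjacent, so at least 2 colors are needed.
2 colors suffice: color 1 → {B, C, D, E, G, J}; color 2 → {A, F, H, I, K}. Every edge joins two different colors.

2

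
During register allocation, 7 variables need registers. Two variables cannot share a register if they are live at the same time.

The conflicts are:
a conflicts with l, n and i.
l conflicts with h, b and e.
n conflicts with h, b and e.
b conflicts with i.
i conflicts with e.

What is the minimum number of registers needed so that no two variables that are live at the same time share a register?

2

n and b conflict, so at least 2 registers are needed.
2 registers suffice: register 1 → {l, n, i}; register 2 → {a, h, b, e}. No two conflicting variables share a register.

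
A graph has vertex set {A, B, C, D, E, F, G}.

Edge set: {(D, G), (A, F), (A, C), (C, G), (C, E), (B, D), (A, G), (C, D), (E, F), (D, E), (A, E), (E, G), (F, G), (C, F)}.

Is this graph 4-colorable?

No

A, C, E, F, G are mutually adjacent (a clique of size 5), so at least 5 colors are needed.
So 4 colors are not enough.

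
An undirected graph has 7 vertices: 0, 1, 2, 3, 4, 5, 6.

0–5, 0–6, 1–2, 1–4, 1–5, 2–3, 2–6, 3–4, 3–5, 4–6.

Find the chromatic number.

3

The cycle 5-3-2-6-0-5 has odd length 5, so it cannot be 2-colored; at least 3 colors are needed.
A valid assignment using 3 colors: 0=green, 1=blue, 2=red, 3=blue, 4=red, 5=red, 6=blue. Each edge has distinct colors on its endpoints.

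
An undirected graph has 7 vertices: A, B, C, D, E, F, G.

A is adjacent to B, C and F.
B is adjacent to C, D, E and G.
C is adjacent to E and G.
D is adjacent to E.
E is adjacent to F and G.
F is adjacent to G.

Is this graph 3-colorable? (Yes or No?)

No

B, C, E, G are mutually adjacent (a clique of size 4), so at least 4 colors are needed.
So 3 colors are not enough.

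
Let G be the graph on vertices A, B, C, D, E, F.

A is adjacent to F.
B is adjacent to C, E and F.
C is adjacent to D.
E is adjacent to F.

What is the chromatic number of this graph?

B, E, F are mutually adjacent, so at least 3 colors are needed.
3 colors suffice: color 1 → {A, B, D}; color 2 → {C, F}; color 3 → {E}. No two adjacent vertices share a color.

3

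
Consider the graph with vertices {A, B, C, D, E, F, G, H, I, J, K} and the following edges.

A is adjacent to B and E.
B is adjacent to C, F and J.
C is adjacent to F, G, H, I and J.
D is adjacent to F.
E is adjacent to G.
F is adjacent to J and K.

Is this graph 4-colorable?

Yes

The chromatic number is 4. B, C, F, J form a clique, so at least 4 colors are needed.
4 colors suffice: color 1 → {C, D, E, K}; color 2 → {A, F, G, H, I}; color 3 → {B}; color 4 → {J}.
That is already a proper 4-coloring.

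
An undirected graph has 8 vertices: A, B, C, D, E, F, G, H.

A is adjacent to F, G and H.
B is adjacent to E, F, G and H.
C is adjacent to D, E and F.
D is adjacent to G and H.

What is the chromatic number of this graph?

3

The cycle C-D-G-B-E-C has odd length 5, so it cannot be 2-colored; at least 3 colors are needed.
A valid assignment using 3 colors: A=1, B=1, C=1, D=3, E=2, F=2, G=2, H=2. No two adjacent vertices share a color.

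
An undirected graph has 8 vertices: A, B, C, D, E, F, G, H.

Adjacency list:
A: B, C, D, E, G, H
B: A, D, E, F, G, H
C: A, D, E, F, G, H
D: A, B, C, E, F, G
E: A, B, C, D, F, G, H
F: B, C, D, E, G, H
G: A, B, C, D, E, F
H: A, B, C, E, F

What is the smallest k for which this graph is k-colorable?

C, D, E, F, G form a clique, so at least 5 colors are needed.
A valid assignment using 5 colors: A=2, B=3, C=3, D=5, E=1, F=2, G=4, H=4. Each edge has distinct colors on its endpoints.

5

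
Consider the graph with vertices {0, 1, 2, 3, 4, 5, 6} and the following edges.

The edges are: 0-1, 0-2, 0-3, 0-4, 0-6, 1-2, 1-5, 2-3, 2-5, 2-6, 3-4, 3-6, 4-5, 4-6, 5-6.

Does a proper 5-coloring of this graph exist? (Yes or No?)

Yes

The chromatic number is 4. 0, 3, 4, 6 are mutually adjacent (a clique of size 4), so at least 4 colors are needed.
A valid assignment using 4 colors: 0=red, 1=green, 2=blue, 3=yellow, 4=blue, 5=red, 6=green.
Since 5 ≥ 4, a proper 5-coloring certainly exists.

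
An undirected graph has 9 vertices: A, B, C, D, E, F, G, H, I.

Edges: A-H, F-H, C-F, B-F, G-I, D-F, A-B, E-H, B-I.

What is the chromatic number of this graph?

2

A and B are adjacent, so at least 2 colors are needed.
2 colors suffice: color red → {A, E, F, I}; color blue → {B, C, D, G, H}. Every edge joins two different colors.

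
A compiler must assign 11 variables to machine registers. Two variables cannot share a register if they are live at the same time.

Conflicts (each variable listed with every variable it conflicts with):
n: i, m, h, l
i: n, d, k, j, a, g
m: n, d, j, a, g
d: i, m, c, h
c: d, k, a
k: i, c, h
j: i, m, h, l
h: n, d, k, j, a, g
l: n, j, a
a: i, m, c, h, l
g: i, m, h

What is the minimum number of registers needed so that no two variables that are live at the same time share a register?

2

n and l conflict, so at least 2 registers are needed.
A valid assignment using 2 registers: n=2, i=1, m=1, d=2, c=1, k=2, j=2, h=1, l=1, a=2, g=2. Each listed conflict is separated.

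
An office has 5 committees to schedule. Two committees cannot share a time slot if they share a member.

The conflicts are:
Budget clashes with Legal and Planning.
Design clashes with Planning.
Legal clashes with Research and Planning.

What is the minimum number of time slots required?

Budget, Legal, Planning all conflict with each other, so at least 3 time slots are needed.
Using 3 time slots: Budget=3, Design=2, Legal=2, Research=1, Planning=1. No two conflicting committees share a time slot.

3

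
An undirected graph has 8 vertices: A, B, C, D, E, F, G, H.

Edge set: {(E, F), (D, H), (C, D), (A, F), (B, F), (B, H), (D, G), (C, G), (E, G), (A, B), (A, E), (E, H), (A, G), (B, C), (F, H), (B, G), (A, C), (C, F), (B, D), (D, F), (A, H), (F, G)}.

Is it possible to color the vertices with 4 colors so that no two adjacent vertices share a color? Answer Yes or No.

No

B, C, D, F, G are pairwise adjacent (a clique of size 5), so at least 5 colors are needed.
So 4 colors are not enough.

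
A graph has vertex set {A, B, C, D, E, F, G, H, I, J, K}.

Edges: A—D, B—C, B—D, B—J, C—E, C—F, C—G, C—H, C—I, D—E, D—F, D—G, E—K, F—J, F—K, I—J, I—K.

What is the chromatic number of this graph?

D and G are adjacent, so at least 2 colors are needed.
One proper 2-coloring: A=blue, B=blue, C=red, D=red, E=blue, F=blue, G=blue, H=blue, I=blue, J=red, K=red. Each edge has distinct colors on its endpoints.

2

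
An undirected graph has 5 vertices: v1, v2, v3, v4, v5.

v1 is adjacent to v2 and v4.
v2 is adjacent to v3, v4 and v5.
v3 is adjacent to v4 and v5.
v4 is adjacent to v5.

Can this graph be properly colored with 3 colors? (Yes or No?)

No

v2, v3, v4, v5 are mutually adjacent (a clique of size 4), so at least 4 colors are needed.
So 3 colors are not enough.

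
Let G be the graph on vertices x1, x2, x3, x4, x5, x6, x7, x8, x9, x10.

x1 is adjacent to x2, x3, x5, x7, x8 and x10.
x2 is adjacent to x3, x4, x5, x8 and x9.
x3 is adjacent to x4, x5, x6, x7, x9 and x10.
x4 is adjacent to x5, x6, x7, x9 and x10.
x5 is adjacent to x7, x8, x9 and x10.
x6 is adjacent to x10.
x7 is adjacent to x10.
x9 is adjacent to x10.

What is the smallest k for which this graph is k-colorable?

5

x1, x3, x5, x7, x10 are pairwise adjacent (a clique of size 5), so at least 5 colors are needed.
5 colors suffice: color 1 → {x5, x6}; color 2 → {x3, x8}; color 3 → {x2, x10}; color 4 → {x1, x4}; color 5 → {x7, x9}. Every edge joins two different colors.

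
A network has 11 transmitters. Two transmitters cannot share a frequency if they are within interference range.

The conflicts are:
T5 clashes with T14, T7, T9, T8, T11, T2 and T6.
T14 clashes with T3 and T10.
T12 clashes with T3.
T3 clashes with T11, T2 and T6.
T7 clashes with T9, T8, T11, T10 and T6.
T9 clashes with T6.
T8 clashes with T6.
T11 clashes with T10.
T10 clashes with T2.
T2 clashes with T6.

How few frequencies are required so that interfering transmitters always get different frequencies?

4

T5, T7, T8, T6 all conflict with each other, so at least 4 frequencies are needed.
A valid assignment using 4 frequencies: T5=1, T14=2, T12=2, T3=1, T7=3, T9=4, T8=4, T11=2, T10=1, T2=3, T6=2. Every pair that conflicts lands in different frequencies.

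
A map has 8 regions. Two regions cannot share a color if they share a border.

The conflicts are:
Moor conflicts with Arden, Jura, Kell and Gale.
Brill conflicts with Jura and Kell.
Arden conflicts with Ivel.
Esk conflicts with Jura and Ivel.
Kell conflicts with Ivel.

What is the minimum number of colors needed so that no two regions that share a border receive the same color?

The cycle Esk-Ivel-Kell-Brill-Jura-Esk has odd length 5, so it cannot be 2-colored; at least 3 colors are needed.
3 colors suffice: Moor=1, Brill=1, Arden=2, Esk=3, Jura=2, Kell=2, Gale=2, Ivel=1. Every pair that conflicts lands in different colors.

3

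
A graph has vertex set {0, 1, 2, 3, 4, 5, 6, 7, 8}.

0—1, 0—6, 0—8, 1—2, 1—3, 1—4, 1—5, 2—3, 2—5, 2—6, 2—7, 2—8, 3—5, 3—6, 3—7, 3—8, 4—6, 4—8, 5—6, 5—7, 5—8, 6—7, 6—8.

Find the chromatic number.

2, 3, 5, 6, 8 are pairwise adjacent (a clique of size 5), so at least 5 colors are needed.
5 colors suffice: color a → {1, 6}; color b → {0, 2, 4}; color c → {7, 8}; color d → {5}; color e → {3}. Every edge joins two different colors.

5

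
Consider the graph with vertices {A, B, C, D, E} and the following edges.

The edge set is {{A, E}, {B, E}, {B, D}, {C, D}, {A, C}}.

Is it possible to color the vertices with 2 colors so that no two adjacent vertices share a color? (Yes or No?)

No

The cycle C-D-B-E-A-C has odd length 5, so it cannot be 2-colored; at least 3 colors are needed.
So 2 colors are not enough.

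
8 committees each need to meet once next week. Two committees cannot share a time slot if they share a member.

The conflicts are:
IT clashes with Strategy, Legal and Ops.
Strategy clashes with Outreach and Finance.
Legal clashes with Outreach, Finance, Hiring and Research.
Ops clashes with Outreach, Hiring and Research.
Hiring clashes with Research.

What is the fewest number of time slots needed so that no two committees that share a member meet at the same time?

3

Legal, Hiring, Research all conflict with each other, so at least 3 time slots are needed.
3 time slots suffice: time slot 1 → {Strategy, Legal, Ops}; time slot 2 → {IT, Outreach, Finance, Research}; time slot 3 → {Hiring}. No two conflicting committees share a time slot.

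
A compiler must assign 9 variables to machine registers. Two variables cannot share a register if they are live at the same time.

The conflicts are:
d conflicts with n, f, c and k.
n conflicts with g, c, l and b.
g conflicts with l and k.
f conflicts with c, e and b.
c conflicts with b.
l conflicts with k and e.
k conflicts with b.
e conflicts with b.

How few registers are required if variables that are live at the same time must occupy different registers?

3

d, n, c are mutually in conflict, so at least 3 registers are needed.
3 registers suffice: d=2, n=1, g=3, f=1, c=3, l=2, k=1, e=3, b=2. No two conflicting variables share a register.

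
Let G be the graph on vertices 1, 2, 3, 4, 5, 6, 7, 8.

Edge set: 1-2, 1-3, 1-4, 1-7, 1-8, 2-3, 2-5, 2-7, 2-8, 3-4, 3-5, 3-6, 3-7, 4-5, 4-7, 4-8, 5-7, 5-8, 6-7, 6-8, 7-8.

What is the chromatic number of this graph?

4, 5, 7, 8 form a clique, so at least 4 colors are needed.
4 colors suffice: color red → {7}; color blue → {3, 8}; color green → {1, 5, 6}; color yellow → {2, 4}. Every edge joins two different colors.

4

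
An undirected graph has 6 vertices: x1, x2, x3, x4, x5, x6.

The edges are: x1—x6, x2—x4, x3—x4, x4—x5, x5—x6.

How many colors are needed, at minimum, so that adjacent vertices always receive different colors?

2

x3 and x4 are adjacent, so at least 2 colors are needed.
2 colors suffice: color 1 → {x4, x6}; color 2 → {x1, x2, x3, x5}. Every edge joins two different colors.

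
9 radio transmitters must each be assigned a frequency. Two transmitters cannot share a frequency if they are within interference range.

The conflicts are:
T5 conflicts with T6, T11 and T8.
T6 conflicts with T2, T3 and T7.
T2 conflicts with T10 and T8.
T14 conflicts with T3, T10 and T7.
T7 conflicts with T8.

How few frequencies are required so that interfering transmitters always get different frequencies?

3

The cycle T10-T14-T3-T6-T2-T10 has odd length 5, so it cannot be 2-colored; at least 3 frequencies are needed.
3 frequencies suffice: frequency 1 → {T6, T14, T11, T8}; frequency 2 → {T5, T2, T3, T7}; frequency 3 → {T10}. No two conflicting transmitters share a frequency.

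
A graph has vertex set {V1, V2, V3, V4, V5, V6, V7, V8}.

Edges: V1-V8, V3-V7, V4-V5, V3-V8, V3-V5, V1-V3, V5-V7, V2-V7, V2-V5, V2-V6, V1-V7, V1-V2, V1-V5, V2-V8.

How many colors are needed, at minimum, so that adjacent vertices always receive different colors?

V1, V3, V5, V7 are pairwise adjacent (a clique of size 4), so at least 4 colors are needed.
4 colors suffice: color R → {V2, V3, V4}; color B → {V1, V6}; color G → {V5, V8}; color Y → {V7}. Every edge joins two different colors.

4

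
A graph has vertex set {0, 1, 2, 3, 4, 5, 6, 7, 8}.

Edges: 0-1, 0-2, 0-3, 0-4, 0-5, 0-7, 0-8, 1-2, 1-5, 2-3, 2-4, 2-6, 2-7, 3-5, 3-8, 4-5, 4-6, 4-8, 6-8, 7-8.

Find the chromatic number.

3

0, 7, 8 are pairwise adjacent, so at least 3 colors are needed.
3 colors suffice: 0=red, 1=green, 2=blue, 3=green, 4=green, 5=blue, 6=red, 7=green, 8=blue. Each edge has distinct colors on its endpoints.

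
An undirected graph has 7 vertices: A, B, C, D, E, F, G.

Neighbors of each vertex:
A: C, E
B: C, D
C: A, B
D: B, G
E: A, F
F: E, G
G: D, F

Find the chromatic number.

3

The cycle B-D-G-F-E-A-C-B has odd length 7, so it cannot be 2-colored; at least 3 colors are needed.
3 colors suffice: color 1 → {A, D, F}; color 2 → {B, E, G}; color 3 → {C}. Every edge joins two different colors.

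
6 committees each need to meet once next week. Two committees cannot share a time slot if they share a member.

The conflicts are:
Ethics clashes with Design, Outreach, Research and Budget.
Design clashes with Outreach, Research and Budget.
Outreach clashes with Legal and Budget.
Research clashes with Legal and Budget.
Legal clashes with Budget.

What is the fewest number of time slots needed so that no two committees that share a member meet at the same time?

4

Ethics, Design, Outreach, Budget pairwise conflict, so at least 4 time slots are needed.
A valid assignment using 4 time slots: Ethics=3, Design=4, Outreach=2, Research=2, Legal=3, Budget=1. Every pair that conflicts lands in different time slots.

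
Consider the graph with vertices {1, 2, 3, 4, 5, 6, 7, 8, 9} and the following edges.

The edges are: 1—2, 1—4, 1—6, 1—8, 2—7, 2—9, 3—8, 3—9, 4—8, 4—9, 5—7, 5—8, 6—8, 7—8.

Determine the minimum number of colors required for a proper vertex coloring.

1, 4, 8 are pairwise adjacent, so at least 3 colors are needed.
One proper 3-coloring: 1=b, 2=c, 3=b, 4=c, 5=c, 6=c, 7=b, 8=a, 9=a. No two adjacent vertices share a color.

3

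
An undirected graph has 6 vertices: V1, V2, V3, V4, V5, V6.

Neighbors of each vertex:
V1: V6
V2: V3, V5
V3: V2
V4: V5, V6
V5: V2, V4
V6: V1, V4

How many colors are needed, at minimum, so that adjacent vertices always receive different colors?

V2 and V3 are adjacent, so at least 2 colors are needed.
2 colors suffice: V1=B, V2=B, V3=R, V4=B, V5=R, V6=R. Each edge has distinct colors on its endpoints.

2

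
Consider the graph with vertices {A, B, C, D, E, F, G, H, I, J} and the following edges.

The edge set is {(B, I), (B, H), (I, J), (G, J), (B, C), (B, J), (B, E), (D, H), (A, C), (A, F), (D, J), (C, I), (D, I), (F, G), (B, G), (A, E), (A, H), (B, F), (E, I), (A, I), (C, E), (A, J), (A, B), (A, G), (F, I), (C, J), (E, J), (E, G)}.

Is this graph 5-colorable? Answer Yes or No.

A, B, C, E, I, J are pairwise adjacent (a clique of size 6), so at least 6 colors are needed.
So 5 colors are not enough.

No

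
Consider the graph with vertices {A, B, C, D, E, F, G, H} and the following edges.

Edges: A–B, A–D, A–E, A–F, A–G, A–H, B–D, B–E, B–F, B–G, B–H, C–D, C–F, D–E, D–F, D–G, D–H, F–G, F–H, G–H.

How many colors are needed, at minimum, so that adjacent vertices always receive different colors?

6

A, B, D, F, G, H are pairwise adjacent (a clique of size 6), so at least 6 colors are needed.
A valid assignment using 6 colors: A=2, B=3, C=2, D=1, E=4, F=4, G=6, H=5. No two adjacent vertices share a color.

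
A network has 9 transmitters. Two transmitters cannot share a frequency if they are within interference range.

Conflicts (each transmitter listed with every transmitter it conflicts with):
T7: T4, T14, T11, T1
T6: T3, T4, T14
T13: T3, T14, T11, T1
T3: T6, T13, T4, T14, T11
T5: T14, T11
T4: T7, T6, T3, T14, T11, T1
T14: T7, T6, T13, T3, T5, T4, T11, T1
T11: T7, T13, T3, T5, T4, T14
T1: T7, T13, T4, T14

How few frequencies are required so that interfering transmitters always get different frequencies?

T13, T3, T14, T11 all conflict with each other, so at least 4 frequencies are needed.
Using 4 frequencies: T7=4, T6=2, T13=3, T3=4, T5=3, T4=3, T14=1, T11=2, T1=2. Each listed conflict is separated.

4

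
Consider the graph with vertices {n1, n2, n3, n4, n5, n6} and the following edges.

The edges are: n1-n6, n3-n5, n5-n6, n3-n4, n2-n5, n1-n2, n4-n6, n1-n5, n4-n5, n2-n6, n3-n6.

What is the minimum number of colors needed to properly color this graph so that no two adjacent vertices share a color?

n1, n2, n5, n6 form a clique, so at least 4 colors are needed.
4 colors suffice: color 1 → {n6}; color 2 → {n5}; color 3 → {n2, n4}; color 4 → {n1, n3}. No two adjacent vertices share a color.

4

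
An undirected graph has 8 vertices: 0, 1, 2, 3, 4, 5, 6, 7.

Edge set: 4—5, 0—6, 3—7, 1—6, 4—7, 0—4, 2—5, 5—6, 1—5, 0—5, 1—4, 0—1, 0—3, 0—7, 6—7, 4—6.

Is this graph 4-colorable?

0, 1, 4, 5, 6 are pairwise adjacent (a clique of size 5), so at least 5 colors are needed.
So 4 colors are not enough.

No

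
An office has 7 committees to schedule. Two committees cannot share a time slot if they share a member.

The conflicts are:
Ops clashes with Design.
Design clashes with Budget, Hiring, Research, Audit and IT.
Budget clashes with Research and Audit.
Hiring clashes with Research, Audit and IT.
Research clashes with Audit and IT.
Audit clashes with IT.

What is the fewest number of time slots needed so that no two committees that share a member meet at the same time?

Design, Hiring, Research, Audit, IT all conflict with each other, so at least 5 time slots are needed.
A valid assignment using 5 time slots: Ops=2, Design=1, Budget=4, Hiring=5, Research=3, Audit=2, IT=4. No two conflicting committees share a time slot.

5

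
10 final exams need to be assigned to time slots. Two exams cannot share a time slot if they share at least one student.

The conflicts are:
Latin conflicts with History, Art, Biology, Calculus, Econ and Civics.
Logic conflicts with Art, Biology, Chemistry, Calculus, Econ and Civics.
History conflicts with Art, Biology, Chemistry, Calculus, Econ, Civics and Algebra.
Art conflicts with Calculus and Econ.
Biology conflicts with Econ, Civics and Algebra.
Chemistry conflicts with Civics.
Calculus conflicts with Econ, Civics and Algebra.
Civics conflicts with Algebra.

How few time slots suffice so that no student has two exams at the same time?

Latin, History, Art, Calculus, Econ are mutually in conflict, so at least 5 time slots are needed.
A valid assignment using 5 time slots: Latin=4, Logic=1, History=1, Art=5, Biology=2, Chemistry=2, Calculus=2, Econ=3, Civics=3, Algebra=4. Each listed conflict is separated.

5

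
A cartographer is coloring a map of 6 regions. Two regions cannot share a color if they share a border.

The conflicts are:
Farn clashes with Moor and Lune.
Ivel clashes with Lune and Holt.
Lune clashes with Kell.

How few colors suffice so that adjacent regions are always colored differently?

2

Lune and Kell conflict, so at least 2 colors are needed.
2 colors suffice: color 1 → {Moor, Lune, Holt}; color 2 → {Farn, Ivel, Kell}. No two conflicting regions share a color.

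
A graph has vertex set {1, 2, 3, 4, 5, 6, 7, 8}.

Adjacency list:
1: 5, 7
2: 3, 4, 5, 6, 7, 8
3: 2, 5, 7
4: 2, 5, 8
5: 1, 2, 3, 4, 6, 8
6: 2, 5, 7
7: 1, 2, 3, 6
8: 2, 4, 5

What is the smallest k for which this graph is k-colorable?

4

2, 4, 5, 8 are mutually adjacent (a clique of size 4), so at least 4 colors are needed.
4 colors suffice: 1=b, 2=b, 3=c, 4=c, 5=a, 6=c, 7=a, 8=d. Every edge joins two different colors.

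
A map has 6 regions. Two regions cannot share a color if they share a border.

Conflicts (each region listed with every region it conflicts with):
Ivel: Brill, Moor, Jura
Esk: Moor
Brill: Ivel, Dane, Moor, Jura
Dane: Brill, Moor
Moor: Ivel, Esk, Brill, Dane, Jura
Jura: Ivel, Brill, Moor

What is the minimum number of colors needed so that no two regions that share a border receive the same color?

Ivel, Brill, Moor, Jura are mutually in conflict, so at least 4 colors are needed.
4 colors suffice: Ivel=3, Esk=2, Brill=2, Dane=3, Moor=1, Jura=4. Each listed conflict is separated.

4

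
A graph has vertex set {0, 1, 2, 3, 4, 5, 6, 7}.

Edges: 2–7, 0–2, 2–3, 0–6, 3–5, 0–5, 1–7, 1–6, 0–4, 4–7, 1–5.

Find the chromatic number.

The cycle 6-0-4-7-1-6 has odd length 5, so it cannot be 2-colored; at least 3 colors are needed.
3 colors suffice: color a → {0, 1, 3}; color b → {2, 4, 5, 6}; color c → {7}. Every edge joins two different colors.

3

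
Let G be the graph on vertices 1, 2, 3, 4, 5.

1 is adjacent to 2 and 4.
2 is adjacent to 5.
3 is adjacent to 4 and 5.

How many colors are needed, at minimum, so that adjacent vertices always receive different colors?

3

The cycle 2-5-3-4-1-2 has odd length 5, so it cannot be 2-colored; at least 3 colors are needed.
3 colors suffice: 1=a, 2=b, 3=a, 4=b, 5=c. Every edge joins two different colors.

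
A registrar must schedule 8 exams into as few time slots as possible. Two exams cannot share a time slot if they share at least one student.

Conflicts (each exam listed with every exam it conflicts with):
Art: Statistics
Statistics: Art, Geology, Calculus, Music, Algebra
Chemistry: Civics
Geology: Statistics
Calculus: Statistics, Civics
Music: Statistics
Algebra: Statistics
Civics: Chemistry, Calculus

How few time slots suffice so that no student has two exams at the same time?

2

Statistics and Algebra conflict, so at least 2 time slots are needed.
2 time slots suffice: Art=2, Statistics=1, Chemistry=2, Geology=2, Calculus=2, Music=2, Algebra=2, Civics=1. Every pair that conflicts lands in different time slots.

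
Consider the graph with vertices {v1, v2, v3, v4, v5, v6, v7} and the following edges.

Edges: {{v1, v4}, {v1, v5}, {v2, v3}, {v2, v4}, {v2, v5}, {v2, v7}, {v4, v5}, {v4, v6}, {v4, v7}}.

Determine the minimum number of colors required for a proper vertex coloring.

v2, v4, v7 form a triangle, so at least 3 colors are needed.
3 colors suffice: v1=2, v2=2, v3=1, v4=1, v5=3, v6=2, v7=3. No two adjacent vertices share a color.

3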